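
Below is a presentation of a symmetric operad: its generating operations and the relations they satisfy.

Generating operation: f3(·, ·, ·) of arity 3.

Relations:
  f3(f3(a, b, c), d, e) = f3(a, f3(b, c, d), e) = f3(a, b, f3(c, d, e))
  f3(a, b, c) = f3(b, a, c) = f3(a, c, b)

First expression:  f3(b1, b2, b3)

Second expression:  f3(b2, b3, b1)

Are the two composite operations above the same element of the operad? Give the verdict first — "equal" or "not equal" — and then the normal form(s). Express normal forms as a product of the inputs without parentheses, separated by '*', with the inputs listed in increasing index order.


equal: each reduces to b1 * b2 * b3


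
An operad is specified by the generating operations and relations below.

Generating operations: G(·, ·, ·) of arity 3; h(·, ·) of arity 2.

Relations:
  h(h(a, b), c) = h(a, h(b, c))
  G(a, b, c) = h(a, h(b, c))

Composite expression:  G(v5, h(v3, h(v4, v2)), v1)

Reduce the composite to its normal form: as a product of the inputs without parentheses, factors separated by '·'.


v5 · v3 · v4 · v2 · v1


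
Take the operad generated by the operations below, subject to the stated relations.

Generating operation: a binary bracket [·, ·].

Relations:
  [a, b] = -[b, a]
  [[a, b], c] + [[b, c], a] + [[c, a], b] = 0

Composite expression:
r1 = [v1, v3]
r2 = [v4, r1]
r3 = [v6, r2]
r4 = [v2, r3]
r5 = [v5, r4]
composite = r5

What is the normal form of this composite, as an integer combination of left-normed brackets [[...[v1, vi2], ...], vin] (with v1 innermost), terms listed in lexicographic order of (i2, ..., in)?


Skip Jacobi rewriting: expand, keep v1-initial words, read off terms.
Composite bracket: [v5, [v2, [v6, [v4, [v1, v3]]]]]
Expanding via [a, b] = ab - ba: 32 signed words (2^5 = 32).
The v1-initial words carry the normal form:
  from v1v3v4v6v2v5, sign +1: term +[[[[[v1, v3], v4], v6], v2], v5]

[[[[[v1, v3], v4], v6], v2], v5]


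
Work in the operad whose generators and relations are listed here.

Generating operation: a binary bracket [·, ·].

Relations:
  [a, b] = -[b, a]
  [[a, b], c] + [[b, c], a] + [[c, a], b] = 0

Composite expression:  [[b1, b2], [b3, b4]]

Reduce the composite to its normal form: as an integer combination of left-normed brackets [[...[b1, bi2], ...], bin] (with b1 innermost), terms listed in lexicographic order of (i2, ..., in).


[[[b1, b2], b3], b4] - [[[b1, b2], b4], b3]

Left-normed coefficients sit on the b1-initial expansion words.
Composite bracket: [[b1, b2], [b3, b4]]
Each bracket splits as ab - ba, giving 8 signed words (2^3 = 8).
The b1-initial words carry the normal form:
  b1b2b3b4 (sign +1) contributes +[[[b1, b2], b3], b4]
  b1b2b4b3 (sign -1) contributes -[[[b1, b2], b4], b3]


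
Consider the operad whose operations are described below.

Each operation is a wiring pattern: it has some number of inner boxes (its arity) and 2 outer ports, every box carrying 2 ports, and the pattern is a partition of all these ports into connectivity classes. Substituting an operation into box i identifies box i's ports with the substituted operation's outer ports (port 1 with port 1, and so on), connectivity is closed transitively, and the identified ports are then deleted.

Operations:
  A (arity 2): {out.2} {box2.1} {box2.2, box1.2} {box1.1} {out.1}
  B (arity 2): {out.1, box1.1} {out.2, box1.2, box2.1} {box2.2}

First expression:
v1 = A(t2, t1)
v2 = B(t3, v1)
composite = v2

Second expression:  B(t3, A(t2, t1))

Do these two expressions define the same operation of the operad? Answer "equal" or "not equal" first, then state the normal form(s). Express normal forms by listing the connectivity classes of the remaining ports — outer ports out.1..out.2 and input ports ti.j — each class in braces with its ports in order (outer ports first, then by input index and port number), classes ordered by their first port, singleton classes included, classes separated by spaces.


equal: each reduces to {out.1, t3.1} {out.2, t3.2} {t1.1} {t1.2, t2.2} {t2.1}


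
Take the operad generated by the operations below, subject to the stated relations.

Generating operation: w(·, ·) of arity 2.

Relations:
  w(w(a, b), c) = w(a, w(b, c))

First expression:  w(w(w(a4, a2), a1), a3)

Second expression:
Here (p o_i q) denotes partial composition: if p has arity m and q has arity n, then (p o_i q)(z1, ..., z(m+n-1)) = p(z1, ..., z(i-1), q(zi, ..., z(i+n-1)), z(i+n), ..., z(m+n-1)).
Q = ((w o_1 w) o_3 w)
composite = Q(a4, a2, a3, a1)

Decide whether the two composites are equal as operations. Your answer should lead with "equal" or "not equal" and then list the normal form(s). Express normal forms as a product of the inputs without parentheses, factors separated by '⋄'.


Normal form of the first expression: a4 ⋄ a2 ⋄ a1 ⋄ a3
Normal form of the second expression: a4 ⋄ a2 ⋄ a3 ⋄ a1
The normal forms differ: not equal.

not equal — first a4 ⋄ a2 ⋄ a1 ⋄ a3, second a4 ⋄ a2 ⋄ a3 ⋄ a1


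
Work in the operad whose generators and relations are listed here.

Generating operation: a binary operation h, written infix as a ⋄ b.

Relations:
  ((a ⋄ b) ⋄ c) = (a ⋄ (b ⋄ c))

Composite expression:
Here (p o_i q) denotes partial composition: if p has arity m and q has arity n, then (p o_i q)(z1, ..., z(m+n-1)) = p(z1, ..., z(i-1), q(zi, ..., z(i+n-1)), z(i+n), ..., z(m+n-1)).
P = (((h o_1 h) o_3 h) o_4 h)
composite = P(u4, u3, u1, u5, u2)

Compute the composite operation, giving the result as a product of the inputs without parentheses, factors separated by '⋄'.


u4 ⋄ u3 ⋄ u1 ⋄ u5 ⋄ u2

Associativity of h dissolves the nesting; only the u-input order survives.
(u4 ⋄ u3) reduces to u4 ⋄ u3
(u5 ⋄ u2) reduces to u5 ⋄ u2
(u1 ⋄ (u5 ⋄ u2)) reduces to u1 ⋄ u5 ⋄ u2
((u4 ⋄ u3) ⋄ (u1 ⋄ (u5 ⋄ u2))) reduces to u4 ⋄ u3 ⋄ u1 ⋄ u5 ⋄ u2


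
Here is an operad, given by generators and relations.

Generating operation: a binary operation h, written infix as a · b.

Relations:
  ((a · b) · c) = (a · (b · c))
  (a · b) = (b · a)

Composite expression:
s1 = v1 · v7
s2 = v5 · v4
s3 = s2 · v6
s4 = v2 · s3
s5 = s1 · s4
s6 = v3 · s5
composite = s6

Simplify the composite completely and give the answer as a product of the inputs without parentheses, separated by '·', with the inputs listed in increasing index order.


v1 · v2 · v3 · v4 · v5 · v6 · v7

Any arrangement under h is one operation, so sort the v-inputs.
(v1 · v7) linearizes to v1 · v7
(v5 · v4) linearizes to v5 · v4
((v5 · v4) · v6) linearizes to v5 · v4 · v6
(v2 · ((v5 · v4) · v6)) linearizes to v2 · v5 · v4 · v6
((v1 · v7) · (v2 · ((v5 · v4) · v6))) linearizes to v1 · v7 · v2 · v5 · v4 · v6
(v3 · ((v1 · v7) · (v2 · ((v5 · v4) · v6)))) linearizes to v3 · v1 · v7 · v2 · v5 · v4 · v6
commutativity sorts the factors: v1 · v2 · v3 · v4 · v5 · v6 · v7


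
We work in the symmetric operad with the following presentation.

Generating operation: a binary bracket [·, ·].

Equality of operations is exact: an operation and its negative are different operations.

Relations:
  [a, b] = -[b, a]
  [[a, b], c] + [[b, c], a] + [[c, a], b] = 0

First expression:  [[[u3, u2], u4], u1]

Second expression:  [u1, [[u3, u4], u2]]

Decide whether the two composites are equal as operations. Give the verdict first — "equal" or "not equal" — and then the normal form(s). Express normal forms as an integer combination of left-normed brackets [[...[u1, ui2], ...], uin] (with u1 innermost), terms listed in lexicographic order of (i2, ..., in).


not equal; the first gives [[[u1, u2], u3], u4] - [[[u1, u3], u2], u4] - [[[u1, u4], u2], u3] + [[[u1, u4], u3], u2] and the second -[[[u1, u2], u3], u4] + [[[u1, u2], u4], u3] + [[[u1, u3], u4], u2] - [[[u1, u4], u3], u2]

The first expression reduces to [[[u1, u2], u3], u4] - [[[u1, u3], u2], u4] - [[[u1, u4], u2], u3] + [[[u1, u4], u3], u2]
The second expression reduces to -[[[u1, u2], u3], u4] + [[[u1, u2], u4], u3] + [[[u1, u3], u4], u2] - [[[u1, u4], u3], u2]
The normal forms differ: not equal.


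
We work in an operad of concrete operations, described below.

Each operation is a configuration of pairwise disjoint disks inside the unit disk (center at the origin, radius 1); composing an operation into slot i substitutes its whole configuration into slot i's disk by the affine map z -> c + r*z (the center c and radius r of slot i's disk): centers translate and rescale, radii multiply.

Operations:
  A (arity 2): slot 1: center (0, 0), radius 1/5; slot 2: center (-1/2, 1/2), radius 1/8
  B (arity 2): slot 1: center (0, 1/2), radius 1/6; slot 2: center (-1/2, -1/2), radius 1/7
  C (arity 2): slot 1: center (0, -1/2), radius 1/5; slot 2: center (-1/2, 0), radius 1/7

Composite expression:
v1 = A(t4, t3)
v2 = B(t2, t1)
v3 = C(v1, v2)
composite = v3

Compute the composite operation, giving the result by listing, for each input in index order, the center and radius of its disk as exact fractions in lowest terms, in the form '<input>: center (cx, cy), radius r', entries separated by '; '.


t1: center (-4/7, -1/14), radius 1/49; t2: center (-1/2, 1/14), radius 1/42; t3: center (-1/10, -2/5), radius 1/40; t4: center (0, -1/2), radius 1/25

Affine substitution under C: radii multiply and t-centers shift.
tracing t4 down its 2-map path: center (0, -1/2), radius 1/25
tracing t3 down its 2-map path: center (-1/10, -2/5), radius 1/40
tracing t2 down its 2-map path: center (-1/2, 1/14), radius 1/42
tracing t1 down its 2-map path: center (-4/7, -1/14), radius 1/49


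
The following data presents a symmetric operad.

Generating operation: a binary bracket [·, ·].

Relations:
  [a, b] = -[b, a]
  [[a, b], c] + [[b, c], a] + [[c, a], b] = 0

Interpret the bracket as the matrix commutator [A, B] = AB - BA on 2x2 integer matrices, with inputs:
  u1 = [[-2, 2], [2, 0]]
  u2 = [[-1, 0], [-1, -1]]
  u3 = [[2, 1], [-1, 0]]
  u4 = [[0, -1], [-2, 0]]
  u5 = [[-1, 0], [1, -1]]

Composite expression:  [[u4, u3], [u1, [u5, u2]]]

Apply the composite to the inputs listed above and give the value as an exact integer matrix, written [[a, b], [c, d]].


[[0, 0], [0, 0]]

[u4, u3] = [[3, 2], [-4, -3]]
[u5, u2] = [[0, 0], [0, 0]]
[u1, [u5, u2]] = [[0, 0], [0, 0]]
[[u4, u3], [u1, [u5, u2]]] = [[0, 0], [0, 0]]


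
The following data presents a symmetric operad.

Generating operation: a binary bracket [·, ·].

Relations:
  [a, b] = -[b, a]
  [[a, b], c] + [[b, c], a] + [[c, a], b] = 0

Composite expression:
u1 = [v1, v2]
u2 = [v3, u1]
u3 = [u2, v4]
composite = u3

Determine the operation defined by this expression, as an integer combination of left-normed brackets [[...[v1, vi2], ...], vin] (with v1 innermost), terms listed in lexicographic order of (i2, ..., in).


-[[[v1, v2], v3], v4]

Left-normed coefficients sit on the v1-initial expansion words.
Composite bracket: [[v3, [v1, v2]], v4]
Expanding via [a, b] = ab - ba: 8 signed words (2^3 = 8).
Collect the words opening with v1:
  from v1v2v3v4, sign -1: term -[[[v1, v2], v3], v4]


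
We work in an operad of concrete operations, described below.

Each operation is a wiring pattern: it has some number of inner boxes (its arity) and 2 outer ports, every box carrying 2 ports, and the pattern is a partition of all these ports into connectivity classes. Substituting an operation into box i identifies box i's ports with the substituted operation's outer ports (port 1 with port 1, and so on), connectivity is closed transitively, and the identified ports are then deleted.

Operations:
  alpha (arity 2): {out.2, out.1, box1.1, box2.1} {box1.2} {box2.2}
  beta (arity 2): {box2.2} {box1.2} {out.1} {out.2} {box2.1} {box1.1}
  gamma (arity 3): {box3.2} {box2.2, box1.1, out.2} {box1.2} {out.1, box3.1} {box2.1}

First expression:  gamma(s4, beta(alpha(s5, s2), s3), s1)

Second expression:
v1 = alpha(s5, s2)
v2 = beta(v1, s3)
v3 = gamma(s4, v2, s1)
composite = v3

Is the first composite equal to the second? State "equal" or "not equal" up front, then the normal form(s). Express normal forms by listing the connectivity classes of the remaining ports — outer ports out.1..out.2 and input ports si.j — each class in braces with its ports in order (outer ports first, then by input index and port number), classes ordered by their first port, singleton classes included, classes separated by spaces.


equal — both sides give {out.1, s1.1} {out.2, s4.1} {s1.2} {s2.1, s5.1} {s2.2} {s3.1} {s3.2} {s4.2} {s5.2}

The first composite normalizes to {out.1, s1.1} {out.2, s4.1} {s1.2} {s2.1, s5.1} {s2.2} {s3.1} {s3.2} {s4.2} {s5.2}
The second composite normalizes to {out.1, s1.1} {out.2, s4.1} {s1.2} {s2.1, s5.1} {s2.2} {s3.1} {s3.2} {s4.2} {s5.2}
The forms coincide; equal.


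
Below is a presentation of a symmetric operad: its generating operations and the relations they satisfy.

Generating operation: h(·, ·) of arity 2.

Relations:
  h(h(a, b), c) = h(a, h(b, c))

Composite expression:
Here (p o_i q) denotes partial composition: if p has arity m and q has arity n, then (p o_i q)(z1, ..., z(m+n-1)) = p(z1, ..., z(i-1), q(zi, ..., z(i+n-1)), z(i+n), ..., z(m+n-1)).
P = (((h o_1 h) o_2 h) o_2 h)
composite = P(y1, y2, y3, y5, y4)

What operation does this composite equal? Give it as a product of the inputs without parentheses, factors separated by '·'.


y1 · y2 · y3 · y5 · y4

Under associativity of h, the answer is the y's in reading order.
h(y2, y3) collapses to y2 · y3
h(h(y2, y3), y5) collapses to y2 · y3 · y5
h(y1, h(h(y2, y3), y5)) collapses to y1 · y2 · y3 · y5
h(h(y1, h(h(y2, y3), y5)), y4) collapses to y1 · y2 · y3 · y5 · y4


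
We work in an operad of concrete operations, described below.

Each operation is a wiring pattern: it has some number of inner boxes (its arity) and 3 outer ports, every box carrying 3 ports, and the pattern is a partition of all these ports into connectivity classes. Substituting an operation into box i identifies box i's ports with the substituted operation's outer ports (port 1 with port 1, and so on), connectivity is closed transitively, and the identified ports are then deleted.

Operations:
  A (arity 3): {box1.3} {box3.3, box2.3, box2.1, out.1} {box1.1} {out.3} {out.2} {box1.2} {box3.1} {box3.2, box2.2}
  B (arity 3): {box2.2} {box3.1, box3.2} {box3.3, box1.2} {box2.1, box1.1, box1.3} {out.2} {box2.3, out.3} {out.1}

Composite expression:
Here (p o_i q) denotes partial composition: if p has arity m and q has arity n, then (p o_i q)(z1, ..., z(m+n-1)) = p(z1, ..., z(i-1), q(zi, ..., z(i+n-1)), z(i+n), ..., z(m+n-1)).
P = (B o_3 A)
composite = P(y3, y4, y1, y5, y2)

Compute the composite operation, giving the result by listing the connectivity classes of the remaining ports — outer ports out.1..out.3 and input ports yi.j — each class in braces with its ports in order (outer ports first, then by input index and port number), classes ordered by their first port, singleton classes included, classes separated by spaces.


Reachability decides: close wires over B-identified ports.
composing A on (y1, y5, y2), with out.j its own outer ports: {out.1, y2.3, y5.1, y5.3} {out.2} {out.3} {y1.1} {y1.2} {y1.3} {y2.1} {y2.2, y5.2}
composing B on (y3, y4, y1, y5, y2), with out.j its own outer ports: {out.1} {out.2} {out.3, y4.3} {y1.1} {y1.2} {y1.3} {y2.1} {y2.2, y5.2} {y2.3, y5.1, y5.3} {y3.1, y3.3, y4.1} {y3.2} {y4.2}

{out.1} {out.2} {out.3, y4.3} {y1.1} {y1.2} {y1.3} {y2.1} {y2.2, y5.2} {y2.3, y5.1, y5.3} {y3.1, y3.3, y4.1} {y3.2} {y4.2}


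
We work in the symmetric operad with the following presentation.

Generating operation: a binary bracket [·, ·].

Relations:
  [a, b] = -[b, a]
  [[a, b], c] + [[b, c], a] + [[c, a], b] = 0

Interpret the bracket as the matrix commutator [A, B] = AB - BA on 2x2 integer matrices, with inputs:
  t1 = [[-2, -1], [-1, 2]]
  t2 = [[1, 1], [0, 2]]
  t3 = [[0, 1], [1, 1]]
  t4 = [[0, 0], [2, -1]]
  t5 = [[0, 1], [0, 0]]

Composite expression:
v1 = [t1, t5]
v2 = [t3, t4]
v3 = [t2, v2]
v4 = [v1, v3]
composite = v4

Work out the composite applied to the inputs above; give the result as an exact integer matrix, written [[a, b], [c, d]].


[[-12, 18], [-6, 12]]


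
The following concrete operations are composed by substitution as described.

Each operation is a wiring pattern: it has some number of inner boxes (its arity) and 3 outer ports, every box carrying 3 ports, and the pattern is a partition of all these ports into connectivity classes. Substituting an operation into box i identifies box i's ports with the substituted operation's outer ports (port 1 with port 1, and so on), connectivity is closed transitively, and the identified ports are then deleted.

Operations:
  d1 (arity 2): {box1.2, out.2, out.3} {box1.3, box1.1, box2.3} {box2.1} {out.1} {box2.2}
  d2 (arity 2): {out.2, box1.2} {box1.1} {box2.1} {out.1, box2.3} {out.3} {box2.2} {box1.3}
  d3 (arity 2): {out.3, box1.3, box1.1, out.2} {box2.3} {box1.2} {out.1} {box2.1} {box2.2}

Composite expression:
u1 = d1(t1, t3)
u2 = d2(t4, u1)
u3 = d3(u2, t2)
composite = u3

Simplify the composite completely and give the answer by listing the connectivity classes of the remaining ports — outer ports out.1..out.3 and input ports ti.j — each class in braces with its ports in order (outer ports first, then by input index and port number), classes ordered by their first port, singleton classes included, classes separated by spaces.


{out.1} {out.2, out.3, t1.2} {t1.1, t1.3, t3.3} {t2.1} {t2.2} {t2.3} {t3.1} {t3.2} {t4.1} {t4.2} {t4.3}


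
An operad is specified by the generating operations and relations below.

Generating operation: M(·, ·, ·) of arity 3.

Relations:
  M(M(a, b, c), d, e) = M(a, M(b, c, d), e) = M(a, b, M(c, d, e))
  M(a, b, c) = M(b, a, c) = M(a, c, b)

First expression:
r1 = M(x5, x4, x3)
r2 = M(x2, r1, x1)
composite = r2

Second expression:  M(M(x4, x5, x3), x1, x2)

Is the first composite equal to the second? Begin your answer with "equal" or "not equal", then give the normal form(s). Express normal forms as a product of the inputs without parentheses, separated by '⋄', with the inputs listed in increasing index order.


equal; the common form is x1 ⋄ x2 ⋄ x3 ⋄ x4 ⋄ x5

In normal form, the first expression is x1 ⋄ x2 ⋄ x3 ⋄ x4 ⋄ x5
In normal form, the second expression is x1 ⋄ x2 ⋄ x3 ⋄ x4 ⋄ x5
The normal forms match — equal.


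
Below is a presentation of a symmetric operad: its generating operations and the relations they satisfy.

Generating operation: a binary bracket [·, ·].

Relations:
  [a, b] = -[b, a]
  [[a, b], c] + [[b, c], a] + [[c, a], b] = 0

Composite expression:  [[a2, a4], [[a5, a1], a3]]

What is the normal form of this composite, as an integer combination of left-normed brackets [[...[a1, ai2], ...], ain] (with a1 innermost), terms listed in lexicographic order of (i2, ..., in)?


In the tensor algebra, words opening a1 carry the a1-anchored form.
Composite bracket: [[a2, a4], [[a5, a1], a3]]
Expanding via [a, b] = ab - ba: 16 signed words (2^4 = 16).
Collect the words opening with a1:
  the word a1a5a3a2a4 carries sign +1 and contributes +[[[[a1, a5], a3], a2], a4]
  the word a1a5a3a4a2 carries sign -1 and contributes -[[[[a1, a5], a3], a4], a2]

[[[[a1, a5], a3], a2], a4] - [[[[a1, a5], a3], a4], a2]


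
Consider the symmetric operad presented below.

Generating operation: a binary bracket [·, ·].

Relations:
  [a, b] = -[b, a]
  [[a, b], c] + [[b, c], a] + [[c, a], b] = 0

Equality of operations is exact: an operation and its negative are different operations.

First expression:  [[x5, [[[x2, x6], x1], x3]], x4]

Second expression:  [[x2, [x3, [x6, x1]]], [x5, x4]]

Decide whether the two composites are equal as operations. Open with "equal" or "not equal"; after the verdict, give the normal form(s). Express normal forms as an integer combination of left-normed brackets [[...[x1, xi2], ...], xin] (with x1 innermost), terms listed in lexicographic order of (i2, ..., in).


Reducing the first expression gives [[[[[x1, x2], x6], x3], x5], x4] - [[[[[x1, x6], x2], x3], x5], x4]
Reducing the second expression gives [[[[[x1, x6], x3], x2], x4], x5] - [[[[[x1, x6], x3], x2], x5], x4]
No match — not equal.

not equal; first: [[[[[x1, x2], x6], x3], x5], x4] - [[[[[x1, x6], x2], x3], x5], x4]; second: [[[[[x1, x6], x3], x2], x4], x5] - [[[[[x1, x6], x3], x2], x5], x4]


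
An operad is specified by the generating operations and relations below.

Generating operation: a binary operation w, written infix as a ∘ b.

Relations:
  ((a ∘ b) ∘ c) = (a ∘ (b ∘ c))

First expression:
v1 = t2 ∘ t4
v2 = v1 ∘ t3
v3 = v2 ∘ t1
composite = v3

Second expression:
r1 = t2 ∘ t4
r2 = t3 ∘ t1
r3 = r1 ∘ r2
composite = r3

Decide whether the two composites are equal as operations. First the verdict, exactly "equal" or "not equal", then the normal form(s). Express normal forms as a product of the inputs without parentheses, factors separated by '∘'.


Normal form of the first expression: t2 ∘ t4 ∘ t3 ∘ t1
Normal form of the second expression: t2 ∘ t4 ∘ t3 ∘ t1
Identical normal forms: equal.

equal; both compose to t2 ∘ t4 ∘ t3 ∘ t1


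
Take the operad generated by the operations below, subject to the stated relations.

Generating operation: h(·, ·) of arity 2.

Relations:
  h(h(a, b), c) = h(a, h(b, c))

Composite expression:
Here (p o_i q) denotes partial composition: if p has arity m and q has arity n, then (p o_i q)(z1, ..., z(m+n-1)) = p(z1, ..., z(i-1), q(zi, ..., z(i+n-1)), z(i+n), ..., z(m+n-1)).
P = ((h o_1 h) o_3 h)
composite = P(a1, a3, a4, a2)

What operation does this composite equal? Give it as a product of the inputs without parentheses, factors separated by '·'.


a1 · a3 · a4 · a2

Every regrouping of h is equal, so read the a-inputs in written order.
h(a1, a3) flattens to a1 · a3
h(a4, a2) flattens to a4 · a2
h(h(a1, a3), h(a4, a2)) flattens to a1 · a3 · a4 · a2


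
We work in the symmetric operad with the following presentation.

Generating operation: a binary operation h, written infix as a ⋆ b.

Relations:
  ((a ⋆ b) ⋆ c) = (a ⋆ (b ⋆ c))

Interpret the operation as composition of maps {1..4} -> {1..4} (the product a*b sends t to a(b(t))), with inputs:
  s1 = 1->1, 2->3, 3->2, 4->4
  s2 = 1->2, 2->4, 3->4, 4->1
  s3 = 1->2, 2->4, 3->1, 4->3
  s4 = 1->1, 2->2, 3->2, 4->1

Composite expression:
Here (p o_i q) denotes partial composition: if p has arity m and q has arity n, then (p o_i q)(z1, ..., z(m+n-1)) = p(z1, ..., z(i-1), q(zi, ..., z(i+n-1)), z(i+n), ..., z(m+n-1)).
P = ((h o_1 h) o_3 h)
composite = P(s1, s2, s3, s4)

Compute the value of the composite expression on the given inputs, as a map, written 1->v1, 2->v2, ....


(s1 ⋆ s2) = 1->3, 2->4, 3->4, 4->1
(s3 ⋆ s4) = 1->2, 2->4, 3->4, 4->2
((s1 ⋆ s2) ⋆ (s3 ⋆ s4)) = 1->4, 2->1, 3->1, 4->4

1->4, 2->1, 3->1, 4->4


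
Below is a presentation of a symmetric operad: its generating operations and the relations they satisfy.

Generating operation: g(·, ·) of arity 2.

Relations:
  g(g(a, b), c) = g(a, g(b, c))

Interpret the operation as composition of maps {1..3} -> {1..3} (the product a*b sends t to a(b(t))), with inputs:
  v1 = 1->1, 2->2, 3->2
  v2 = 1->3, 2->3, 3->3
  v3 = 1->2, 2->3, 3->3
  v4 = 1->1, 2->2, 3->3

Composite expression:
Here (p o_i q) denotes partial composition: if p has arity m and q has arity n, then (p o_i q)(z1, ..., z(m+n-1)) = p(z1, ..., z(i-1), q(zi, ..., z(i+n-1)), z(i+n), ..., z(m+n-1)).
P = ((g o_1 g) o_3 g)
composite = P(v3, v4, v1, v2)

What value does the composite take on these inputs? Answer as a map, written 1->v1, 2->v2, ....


g(v3, v4) = 1->2, 2->3, 3->3
g(v1, v2) = 1->2, 2->2, 3->2
g(g(v3, v4), g(v1, v2)) = 1->3, 2->3, 3->3

1->3, 2->3, 3->3


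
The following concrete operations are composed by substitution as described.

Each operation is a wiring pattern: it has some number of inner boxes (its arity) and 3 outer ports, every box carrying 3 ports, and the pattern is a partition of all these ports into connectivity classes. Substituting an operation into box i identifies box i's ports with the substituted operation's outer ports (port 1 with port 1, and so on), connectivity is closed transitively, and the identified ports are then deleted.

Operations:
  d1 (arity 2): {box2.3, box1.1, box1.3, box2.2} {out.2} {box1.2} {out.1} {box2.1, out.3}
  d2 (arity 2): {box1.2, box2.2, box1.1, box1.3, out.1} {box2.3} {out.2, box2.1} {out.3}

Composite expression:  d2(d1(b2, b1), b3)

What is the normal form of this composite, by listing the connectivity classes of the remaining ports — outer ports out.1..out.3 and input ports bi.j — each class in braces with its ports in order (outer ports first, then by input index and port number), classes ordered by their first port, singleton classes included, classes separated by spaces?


Connectivity passes through glued d2-boundaries; trace each wire chain.
stage d1: inputs (b2, b1), connectivity {out.1} {out.2} {out.3, b1.1} {b1.2, b1.3, b2.1, b2.3} {b2.2}, out.j its boundary
stage d2: inputs (b2, b1, b3), connectivity {out.1, b1.1, b3.2} {out.2, b3.1} {out.3} {b1.2, b1.3, b2.1, b2.3} {b2.2} {b3.3}, out.j its boundary

{out.1, b1.1, b3.2} {out.2, b3.1} {out.3} {b1.2, b1.3, b2.1, b2.3} {b2.2} {b3.3}


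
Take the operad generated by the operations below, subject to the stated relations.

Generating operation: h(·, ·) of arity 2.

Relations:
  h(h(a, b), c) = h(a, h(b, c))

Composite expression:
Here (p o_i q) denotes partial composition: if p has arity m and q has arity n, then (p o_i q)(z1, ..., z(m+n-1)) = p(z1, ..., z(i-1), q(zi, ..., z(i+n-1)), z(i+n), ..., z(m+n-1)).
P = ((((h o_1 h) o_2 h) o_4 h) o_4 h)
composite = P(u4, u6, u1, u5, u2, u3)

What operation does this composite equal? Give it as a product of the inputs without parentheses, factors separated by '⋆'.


Key point: h is associative — brackets drop, the u-order remains.
h(u6, u1) reduces to u6 ⋆ u1
h(u4, h(u6, u1)) reduces to u4 ⋆ u6 ⋆ u1
h(u5, u2) reduces to u5 ⋆ u2
h(h(u5, u2), u3) reduces to u5 ⋆ u2 ⋆ u3
h(h(u4, h(u6, u1)), h(h(u5, u2), u3)) reduces to u4 ⋆ u6 ⋆ u1 ⋆ u5 ⋆ u2 ⋆ u3

u4 ⋆ u6 ⋆ u1 ⋆ u5 ⋆ u2 ⋆ u3


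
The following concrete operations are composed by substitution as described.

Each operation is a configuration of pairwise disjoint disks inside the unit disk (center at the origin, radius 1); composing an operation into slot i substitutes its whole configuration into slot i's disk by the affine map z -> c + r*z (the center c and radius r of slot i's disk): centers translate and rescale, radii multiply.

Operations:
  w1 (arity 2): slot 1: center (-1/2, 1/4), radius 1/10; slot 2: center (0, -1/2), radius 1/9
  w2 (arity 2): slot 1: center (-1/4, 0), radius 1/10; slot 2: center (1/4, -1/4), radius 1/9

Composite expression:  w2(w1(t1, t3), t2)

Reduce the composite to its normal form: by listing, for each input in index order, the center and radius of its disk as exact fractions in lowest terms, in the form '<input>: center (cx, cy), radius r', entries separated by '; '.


t1: center (-3/10, 1/40), radius 1/100; t2: center (1/4, -1/4), radius 1/9; t3: center (-1/4, -1/20), radius 1/90

Follow each t-input down from w2: c' goes to c + r*c', radius to r*r'.
t1 passes through 2 substitutions, ending at center (-3/10, 1/40), radius 1/100
t3 passes through 2 substitutions, ending at center (-1/4, -1/20), radius 1/90
t2 passes through 1 substitution, ending at center (1/4, -1/4), radius 1/9


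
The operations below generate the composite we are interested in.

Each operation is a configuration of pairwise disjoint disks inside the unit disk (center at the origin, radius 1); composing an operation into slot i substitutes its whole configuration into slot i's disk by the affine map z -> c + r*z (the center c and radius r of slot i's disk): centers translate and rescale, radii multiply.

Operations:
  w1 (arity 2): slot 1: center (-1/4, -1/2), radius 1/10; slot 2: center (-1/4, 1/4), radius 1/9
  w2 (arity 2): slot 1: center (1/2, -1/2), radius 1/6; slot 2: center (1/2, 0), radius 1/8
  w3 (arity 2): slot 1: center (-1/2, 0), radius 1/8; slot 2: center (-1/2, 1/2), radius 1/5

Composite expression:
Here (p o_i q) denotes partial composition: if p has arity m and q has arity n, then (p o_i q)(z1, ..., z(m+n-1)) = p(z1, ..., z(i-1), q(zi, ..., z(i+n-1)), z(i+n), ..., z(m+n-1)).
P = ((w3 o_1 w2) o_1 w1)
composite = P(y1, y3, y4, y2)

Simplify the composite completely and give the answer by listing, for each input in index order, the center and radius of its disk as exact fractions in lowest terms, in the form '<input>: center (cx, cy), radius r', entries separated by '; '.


Each y-disk chains the slot maps above it in w3; radii multiply.
for y1, the 3-step affine chain lands on center (-85/192, -7/96), radius 1/480
for y3, the 3-step affine chain lands on center (-85/192, -11/192), radius 1/432
for y4, the 2-step affine chain lands on center (-7/16, 0), radius 1/64
for y2, the 1-step affine chain lands on center (-1/2, 1/2), radius 1/5

y1: center (-85/192, -7/96), radius 1/480; y2: center (-1/2, 1/2), radius 1/5; y3: center (-85/192, -11/192), radius 1/432; y4: center (-7/16, 0), radius 1/64


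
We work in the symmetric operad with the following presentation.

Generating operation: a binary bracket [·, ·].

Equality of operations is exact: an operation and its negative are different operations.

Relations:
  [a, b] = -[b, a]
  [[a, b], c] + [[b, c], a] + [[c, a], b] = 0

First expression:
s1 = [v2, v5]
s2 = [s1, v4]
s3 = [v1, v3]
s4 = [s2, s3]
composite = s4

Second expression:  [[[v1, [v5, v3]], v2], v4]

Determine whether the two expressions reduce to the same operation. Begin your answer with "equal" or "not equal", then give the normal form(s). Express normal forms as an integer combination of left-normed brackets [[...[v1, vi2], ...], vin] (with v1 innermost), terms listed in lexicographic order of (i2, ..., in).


not equal: they reduce to -[[[[v1, v3], v2], v5], v4] + [[[[v1, v3], v4], v2], v5] - [[[[v1, v3], v4], v5], v2] + [[[[v1, v3], v5], v2], v4] and -[[[[v1, v3], v5], v2], v4] + [[[[v1, v5], v3], v2], v4]

The first composite normalizes to -[[[[v1, v3], v2], v5], v4] + [[[[v1, v3], v4], v2], v5] - [[[[v1, v3], v4], v5], v2] + [[[[v1, v3], v5], v2], v4]
The second composite normalizes to -[[[[v1, v3], v5], v2], v4] + [[[[v1, v5], v3], v2], v4]
The normal forms differ: not equal.


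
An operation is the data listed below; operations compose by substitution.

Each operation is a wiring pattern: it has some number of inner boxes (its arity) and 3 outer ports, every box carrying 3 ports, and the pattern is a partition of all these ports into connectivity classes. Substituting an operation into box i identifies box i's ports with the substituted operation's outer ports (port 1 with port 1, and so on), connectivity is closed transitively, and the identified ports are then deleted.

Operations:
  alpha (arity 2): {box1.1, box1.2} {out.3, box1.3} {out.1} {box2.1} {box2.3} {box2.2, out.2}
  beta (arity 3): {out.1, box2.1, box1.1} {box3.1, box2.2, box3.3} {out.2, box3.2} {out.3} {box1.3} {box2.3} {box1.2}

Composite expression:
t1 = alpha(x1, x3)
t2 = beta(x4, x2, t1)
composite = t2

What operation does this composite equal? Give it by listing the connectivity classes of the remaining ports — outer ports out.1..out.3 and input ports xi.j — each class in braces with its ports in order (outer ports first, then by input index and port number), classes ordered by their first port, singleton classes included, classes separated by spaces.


{out.1, x2.1, x4.1} {out.2, x3.2} {out.3} {x1.1, x1.2} {x1.3, x2.2} {x2.3} {x3.1} {x3.3} {x4.2} {x4.3}

Reachability decides: close wires over beta-identified ports.
through alpha, on inputs (x1, x3): {out.1} {out.2, x3.2} {out.3, x1.3} {x1.1, x1.2} {x3.1} {x3.3} (out.j = stage outer ports)
through beta, on inputs (x4, x2, x1, x3): {out.1, x2.1, x4.1} {out.2, x3.2} {out.3} {x1.1, x1.2} {x1.3, x2.2} {x2.3} {x3.1} {x3.3} {x4.2} {x4.3} (out.j = stage outer ports)


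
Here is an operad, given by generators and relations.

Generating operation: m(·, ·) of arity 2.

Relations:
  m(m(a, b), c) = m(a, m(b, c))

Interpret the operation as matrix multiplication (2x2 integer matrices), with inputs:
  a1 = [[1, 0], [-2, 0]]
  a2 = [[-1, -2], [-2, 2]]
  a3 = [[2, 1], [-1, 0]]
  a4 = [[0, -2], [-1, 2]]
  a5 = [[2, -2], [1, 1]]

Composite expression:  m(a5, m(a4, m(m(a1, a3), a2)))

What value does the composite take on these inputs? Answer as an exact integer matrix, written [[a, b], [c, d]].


[[-72, -36], [4, 2]]

m(a1, a3) = [[2, 1], [-4, -2]]
m(m(a1, a3), a2) = [[-4, -2], [8, 4]]
m(a4, m(m(a1, a3), a2)) = [[-16, -8], [20, 10]]
m(a5, m(a4, m(m(a1, a3), a2))) = [[-72, -36], [4, 2]]


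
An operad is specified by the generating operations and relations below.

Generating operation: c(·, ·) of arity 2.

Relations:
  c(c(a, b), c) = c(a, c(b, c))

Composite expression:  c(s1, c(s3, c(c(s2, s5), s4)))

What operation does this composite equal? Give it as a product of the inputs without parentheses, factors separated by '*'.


Every regrouping of c is equal, so read the s-inputs in written order.
c(s2, s5) spells out as s2 * s5
c(c(s2, s5), s4) spells out as s2 * s5 * s4
c(s3, c(c(s2, s5), s4)) spells out as s3 * s2 * s5 * s4
c(s1, c(s3, c(c(s2, s5), s4))) spells out as s1 * s3 * s2 * s5 * s4

s1 * s3 * s2 * s5 * s4


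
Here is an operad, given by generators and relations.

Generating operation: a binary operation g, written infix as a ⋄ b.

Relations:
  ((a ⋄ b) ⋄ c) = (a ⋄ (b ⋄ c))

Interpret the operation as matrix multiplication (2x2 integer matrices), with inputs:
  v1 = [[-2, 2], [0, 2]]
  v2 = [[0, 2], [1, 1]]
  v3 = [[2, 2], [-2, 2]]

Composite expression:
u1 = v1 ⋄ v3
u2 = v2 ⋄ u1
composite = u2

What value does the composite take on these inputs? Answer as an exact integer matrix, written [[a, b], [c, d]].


[[-8, 8], [-12, 4]]


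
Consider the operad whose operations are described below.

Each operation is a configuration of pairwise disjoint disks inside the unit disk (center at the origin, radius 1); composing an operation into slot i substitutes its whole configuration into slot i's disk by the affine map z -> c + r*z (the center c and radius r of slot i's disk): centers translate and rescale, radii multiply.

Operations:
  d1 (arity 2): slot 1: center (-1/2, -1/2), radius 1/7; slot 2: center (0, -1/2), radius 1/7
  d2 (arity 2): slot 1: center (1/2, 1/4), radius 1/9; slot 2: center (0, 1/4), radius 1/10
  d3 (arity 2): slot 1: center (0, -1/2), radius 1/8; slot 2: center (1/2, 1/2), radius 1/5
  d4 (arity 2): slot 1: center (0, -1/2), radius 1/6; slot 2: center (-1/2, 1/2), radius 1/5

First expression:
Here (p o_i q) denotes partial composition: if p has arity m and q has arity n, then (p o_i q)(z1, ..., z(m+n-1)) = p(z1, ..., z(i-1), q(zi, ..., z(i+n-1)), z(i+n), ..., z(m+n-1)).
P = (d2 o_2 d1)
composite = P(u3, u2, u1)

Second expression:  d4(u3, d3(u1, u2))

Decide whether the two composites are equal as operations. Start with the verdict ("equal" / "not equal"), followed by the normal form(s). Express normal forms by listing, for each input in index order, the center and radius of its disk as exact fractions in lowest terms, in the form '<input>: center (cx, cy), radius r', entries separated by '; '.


not equal — first u1: center (0, 1/5), radius 1/70; u2: center (-1/20, 1/5), radius 1/70; u3: center (1/2, 1/4), radius 1/9, second u1: center (-1/2, 2/5), radius 1/40; u2: center (-2/5, 3/5), radius 1/25; u3: center (0, -1/2), radius 1/6

Reducing the first expression gives u1: center (0, 1/5), radius 1/70; u2: center (-1/20, 1/5), radius 1/70; u3: center (1/2, 1/4), radius 1/9
Reducing the second expression gives u1: center (-1/2, 2/5), radius 1/40; u2: center (-2/5, 3/5), radius 1/25; u3: center (0, -1/2), radius 1/6
Distinct normal forms: not equal.


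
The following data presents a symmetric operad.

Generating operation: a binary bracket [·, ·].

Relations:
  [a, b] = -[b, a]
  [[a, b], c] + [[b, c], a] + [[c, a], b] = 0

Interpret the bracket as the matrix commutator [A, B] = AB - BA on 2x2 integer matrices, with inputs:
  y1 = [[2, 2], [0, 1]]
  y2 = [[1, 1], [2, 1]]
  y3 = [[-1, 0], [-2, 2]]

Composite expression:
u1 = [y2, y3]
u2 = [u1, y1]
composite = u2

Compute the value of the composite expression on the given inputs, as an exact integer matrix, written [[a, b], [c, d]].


[y2, y3] = [[-2, 3], [-6, 2]]
[[y2, y3], y1] = [[12, -11], [-6, -12]]

[[12, -11], [-6, -12]]


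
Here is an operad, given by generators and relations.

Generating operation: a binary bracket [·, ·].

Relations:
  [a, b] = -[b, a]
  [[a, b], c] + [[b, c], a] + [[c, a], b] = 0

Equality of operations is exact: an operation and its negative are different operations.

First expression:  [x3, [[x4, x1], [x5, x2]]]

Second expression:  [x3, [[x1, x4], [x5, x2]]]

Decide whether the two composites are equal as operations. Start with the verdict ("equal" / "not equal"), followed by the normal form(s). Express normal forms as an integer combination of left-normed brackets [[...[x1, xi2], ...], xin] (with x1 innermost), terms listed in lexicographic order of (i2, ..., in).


not equal: they reduce to -[[[[x1, x4], x2], x5], x3] + [[[[x1, x4], x5], x2], x3] and [[[[x1, x4], x2], x5], x3] - [[[[x1, x4], x5], x2], x3]


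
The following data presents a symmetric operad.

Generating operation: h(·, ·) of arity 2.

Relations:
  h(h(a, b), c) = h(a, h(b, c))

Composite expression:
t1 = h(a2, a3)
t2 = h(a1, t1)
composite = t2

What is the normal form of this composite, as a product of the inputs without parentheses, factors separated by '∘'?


a1 ∘ a2 ∘ a3

Under associativity of h, the answer is the a's in reading order.
h(a2, a3) spells out as a2 ∘ a3
h(a1, h(a2, a3)) spells out as a1 ∘ a2 ∘ a3


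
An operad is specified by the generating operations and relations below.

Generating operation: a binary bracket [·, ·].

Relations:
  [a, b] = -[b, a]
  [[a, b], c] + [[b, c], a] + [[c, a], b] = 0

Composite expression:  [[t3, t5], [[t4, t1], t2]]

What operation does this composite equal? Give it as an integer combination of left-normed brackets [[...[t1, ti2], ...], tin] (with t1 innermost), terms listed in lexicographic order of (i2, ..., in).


[[[[t1, t4], t2], t3], t5] - [[[[t1, t4], t2], t5], t3]


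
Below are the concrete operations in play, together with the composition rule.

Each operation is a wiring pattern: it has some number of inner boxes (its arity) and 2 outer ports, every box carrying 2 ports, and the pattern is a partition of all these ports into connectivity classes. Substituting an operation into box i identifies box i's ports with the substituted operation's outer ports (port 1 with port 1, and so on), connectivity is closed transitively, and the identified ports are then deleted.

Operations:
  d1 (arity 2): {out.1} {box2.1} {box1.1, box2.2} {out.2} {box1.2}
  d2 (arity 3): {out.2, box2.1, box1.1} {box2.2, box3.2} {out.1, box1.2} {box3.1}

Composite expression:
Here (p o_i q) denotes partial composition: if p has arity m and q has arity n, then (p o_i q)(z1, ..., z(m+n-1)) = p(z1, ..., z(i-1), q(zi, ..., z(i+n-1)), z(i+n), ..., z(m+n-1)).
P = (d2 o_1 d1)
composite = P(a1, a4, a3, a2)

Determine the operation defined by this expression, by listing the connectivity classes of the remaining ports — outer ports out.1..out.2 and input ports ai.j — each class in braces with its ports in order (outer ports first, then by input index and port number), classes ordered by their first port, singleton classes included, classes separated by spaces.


{out.1} {out.2, a3.1} {a1.1, a4.2} {a1.2} {a2.1} {a2.2, a3.2} {a4.1}

Treat the ports identified at d2 as solder joints: merge, then drop.
the subtree at d1 composes to {out.1} {out.2} {a1.1, a4.2} {a1.2} {a4.1} on (a1, a4); out.j = own outer ports
the subtree at d2 composes to {out.1} {out.2, a3.1} {a1.1, a4.2} {a1.2} {a2.1} {a2.2, a3.2} {a4.1} on (a1, a4, a3, a2); out.j = own outer ports


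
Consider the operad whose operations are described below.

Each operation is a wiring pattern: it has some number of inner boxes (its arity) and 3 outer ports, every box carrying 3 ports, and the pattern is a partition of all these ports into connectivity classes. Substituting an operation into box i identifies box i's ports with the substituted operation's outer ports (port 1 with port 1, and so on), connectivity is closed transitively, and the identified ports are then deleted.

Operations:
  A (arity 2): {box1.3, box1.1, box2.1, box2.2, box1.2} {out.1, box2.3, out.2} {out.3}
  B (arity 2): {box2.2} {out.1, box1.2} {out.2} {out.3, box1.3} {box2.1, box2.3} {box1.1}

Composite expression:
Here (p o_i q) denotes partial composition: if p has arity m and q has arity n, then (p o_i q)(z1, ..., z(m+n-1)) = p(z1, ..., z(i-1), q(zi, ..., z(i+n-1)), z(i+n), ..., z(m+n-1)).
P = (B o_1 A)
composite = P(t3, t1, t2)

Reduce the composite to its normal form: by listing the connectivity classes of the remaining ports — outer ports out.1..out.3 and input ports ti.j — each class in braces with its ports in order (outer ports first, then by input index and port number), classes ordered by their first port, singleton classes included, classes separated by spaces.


Substituting into B glues patterns; closure does the rest.
the subtree at A composes to {out.1, out.2, t1.3} {out.3} {t1.1, t1.2, t3.1, t3.2, t3.3} on (t3, t1); out.j = own outer ports
the subtree at B composes to {out.1, t1.3} {out.2} {out.3} {t1.1, t1.2, t3.1, t3.2, t3.3} {t2.1, t2.3} {t2.2} on (t3, t1, t2); out.j = own outer ports

{out.1, t1.3} {out.2} {out.3} {t1.1, t1.2, t3.1, t3.2, t3.3} {t2.1, t2.3} {t2.2}
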